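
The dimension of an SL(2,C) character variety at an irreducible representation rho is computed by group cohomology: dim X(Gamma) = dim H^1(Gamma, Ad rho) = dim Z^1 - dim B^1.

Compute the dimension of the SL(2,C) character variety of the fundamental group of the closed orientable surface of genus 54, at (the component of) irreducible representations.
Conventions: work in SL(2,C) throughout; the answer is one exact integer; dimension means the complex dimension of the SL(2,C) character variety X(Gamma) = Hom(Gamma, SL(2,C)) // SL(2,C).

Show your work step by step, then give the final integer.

pi_1 of the closed genus-54 surface has 108 generators bound by the single product-of-commutators relator.
Unconstrained cocycle data is one sl_2 vector per generator (324 dimensions), cut by the relator condition d_2(z) = 0.
d_2 is surjective at irreducible rho (its cokernel H^2 is dual to H^0 = 0), so dim Z^1 = 324 - 3 = 321.
As always at irreducible rho, dim B^1 = 3.
dim X = dim H^1 = 321 - 3 = 318.

318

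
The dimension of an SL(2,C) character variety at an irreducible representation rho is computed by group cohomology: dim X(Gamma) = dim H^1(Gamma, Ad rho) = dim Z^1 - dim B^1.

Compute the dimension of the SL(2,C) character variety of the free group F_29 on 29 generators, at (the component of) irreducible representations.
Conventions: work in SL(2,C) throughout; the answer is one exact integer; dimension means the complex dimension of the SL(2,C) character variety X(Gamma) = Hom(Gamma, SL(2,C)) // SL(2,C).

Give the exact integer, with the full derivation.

84

The free group F_29: 29 generators, no relators.
A cocycle picks one sl_2 vector per generator freely, giving dim Z^1 = 3*29 = 87.
At an irreducible rho the centralizer of the image in sl_2 is 0, so the coboundary map sl_2 -> Z^1 is injective: dim B^1 = 3.
Therefore dim X = 87 - 3 = 84.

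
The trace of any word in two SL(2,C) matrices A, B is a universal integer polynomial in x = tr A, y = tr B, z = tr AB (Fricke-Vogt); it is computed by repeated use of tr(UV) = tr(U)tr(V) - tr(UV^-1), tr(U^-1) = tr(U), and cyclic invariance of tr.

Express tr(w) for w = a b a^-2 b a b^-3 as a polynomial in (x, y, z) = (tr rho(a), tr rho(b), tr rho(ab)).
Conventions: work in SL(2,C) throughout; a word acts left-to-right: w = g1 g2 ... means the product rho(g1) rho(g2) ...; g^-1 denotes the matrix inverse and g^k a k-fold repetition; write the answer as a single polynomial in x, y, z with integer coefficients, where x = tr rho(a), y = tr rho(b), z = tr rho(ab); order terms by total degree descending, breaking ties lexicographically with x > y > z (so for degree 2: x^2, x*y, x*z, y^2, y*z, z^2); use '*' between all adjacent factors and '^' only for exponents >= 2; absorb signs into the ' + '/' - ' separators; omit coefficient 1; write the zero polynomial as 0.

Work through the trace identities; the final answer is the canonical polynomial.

x^3*y^4*z - x^4*y^3 - x^2*y^5 - 2*x^2*y^3*z^2 - x^3*y^2*z + x*y^2*z^3 + 2*x^4*y + 7*x^2*y^3 + 3*x^2*y*z^2 + y^5 + y^3*z^2 - x^3*z - 4*x*y^2*z - x*z^3 - 9*x^2*y - 5*y^3 - y*z^2 + 4*x*z + 5*y

use: trace(a^2 b) = trace(a) trace(b a) - trace(b)  (reduce the a square) = x*z - y
trace(a^2) = trace(a) trace(a) - trace(1)  (reduce the a square) = x^2 - 2
apply: trace(a b^2 a) = trace(b) trace(a^2 b) - trace(a^2)  (reduce the b square) = x*y*z - x^2 - y^2 + 2
apply: trace(a b a b) = trace(b a) trace(b a) - trace(1)  (split on b) = z^2 - 2
apply: trace(a b^2 a b) = trace(b) trace(a b a b) - trace(a b a)  (reduce the b square) = y*z^2 - x*z - y
use: trace(b a b^-1 a b) = trace(a b^2 a) trace(b) - trace(a b^2 a b)  (eliminate b^-1) = x*y^2*z - x^2*y - y^3 - y*z^2 + x*z + 3*y
trace(b a b) = trace(b) trace(a b) - trace(a)  (reduce the b square) = y*z - x
trace(a b a b a) = trace(a) trace(b a b a) - trace(b a b)  (reduce the a square) = x*z^2 - y*z - x
trace(a b a b a b) = trace(b a) trace(b a b a) - trace(b^-1 a^-1)  (split on b) = z^3 - 3*z
use: trace(b a b^-1 a b a) = trace(a b a b a) trace(b) - trace(a b a b a b)  (eliminate b^-1) = x*y*z^2 - y^2*z - z^3 - x*y + 3*z
trace(a b a^-1 b a b^-1) = trace(b a b^-1 a b) trace(a) - trace(b a b^-1 a b a)  (eliminate a^-1) = x^2*y^2*z - x^3*y - x*y^3 - 2*x*y*z^2 + x^2*z + y^2*z + z^3 + 4*x*y - 3*z
apply: trace(a b a^-1 b a) = trace(b a^2 b) trace(a) - trace(b a^2 b a)  (eliminate a^-1) = x^2*y*z - x^3 - x*y^2 - x*z^2 + y*z + 3*x
trace(b^-2 a b a^-1 b a) = trace(a b a^-1 b a b^-1) trace(b) - trace(a b a^-1 b a)  (eliminate b^-1) = x^2*y^3*z - x^3*y^2 - x*y^4 - 2*x*y^2*z^2 + y^3*z + y*z^3 + x^3 + 5*x*y^2 + x*z^2 - 4*y*z - 3*x
trace(a^-1 b a b^-3 a b) = trace(b^-2 a b a^-1 b a) trace(b) - trace(b^-2 a b a^-1 b a b)  (eliminate b^-1) = x^2*y^4*z - x^3*y^3 - x*y^5 - 2*x*y^3*z^2 - x^2*y^2*z + y^4*z + y^2*z^3 + 2*x^3*y + 6*x*y^3 + 3*x*y*z^2 - x^2*z - 5*y^2*z - z^3 - 7*x*y + 3*z
use: trace(b^-2 a b^2 a) = trace(b^-1 a b^2 a) trace(b) - trace(b^-1 a b^2 a b)  (eliminate b^-1) = x*y^3*z - x^2*y^2 - y^4 - y^2*z^2 + x^2 + 4*y^2 - 2
trace(b a b^-3 a b) = trace(b^-2 a b^2 a) trace(b) - trace(b^-2 a b^2 a b)  (eliminate b^-1) = x*y^4*z - x^2*y^3 - y^5 - y^3*z^2 - x*y^2*z + 2*x^2*y + 5*y^3 + y*z^2 - x*z - 5*y
trace(a b a^-2 b a b^-3) = trace(a^-1 b a b^-3 a b) trace(a) - trace(a^-1 b a b^-3 a b a)  (eliminate a^-1) = x^3*y^4*z - x^4*y^3 - x^2*y^5 - 2*x^2*y^3*z^2 - x^3*y^2*z + x*y^2*z^3 + 2*x^4*y + 7*x^2*y^3 + 3*x^2*y*z^2 + y^5 + y^3*z^2 - x^3*z - 4*x*y^2*z - x*z^3 - 9*x^2*y - 5*y^3 - y*z^2 + 4*x*z + 5*y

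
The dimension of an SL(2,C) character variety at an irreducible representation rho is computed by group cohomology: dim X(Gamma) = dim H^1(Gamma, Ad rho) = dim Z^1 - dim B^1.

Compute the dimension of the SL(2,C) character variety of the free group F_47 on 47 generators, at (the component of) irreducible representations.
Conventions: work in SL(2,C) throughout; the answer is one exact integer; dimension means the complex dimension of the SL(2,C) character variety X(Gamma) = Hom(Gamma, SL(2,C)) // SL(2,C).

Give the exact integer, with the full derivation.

138

Gamma = F_47 has 47 generators and no relators.
So Z^1 = (sl_2)^47 in full: dim Z^1 = 141.
Irreducibility makes the coboundary map sl_2 -> Z^1 injective (trivial centralizer), so dim B^1 = 3.
Therefore dim X = 141 - 3 = 138.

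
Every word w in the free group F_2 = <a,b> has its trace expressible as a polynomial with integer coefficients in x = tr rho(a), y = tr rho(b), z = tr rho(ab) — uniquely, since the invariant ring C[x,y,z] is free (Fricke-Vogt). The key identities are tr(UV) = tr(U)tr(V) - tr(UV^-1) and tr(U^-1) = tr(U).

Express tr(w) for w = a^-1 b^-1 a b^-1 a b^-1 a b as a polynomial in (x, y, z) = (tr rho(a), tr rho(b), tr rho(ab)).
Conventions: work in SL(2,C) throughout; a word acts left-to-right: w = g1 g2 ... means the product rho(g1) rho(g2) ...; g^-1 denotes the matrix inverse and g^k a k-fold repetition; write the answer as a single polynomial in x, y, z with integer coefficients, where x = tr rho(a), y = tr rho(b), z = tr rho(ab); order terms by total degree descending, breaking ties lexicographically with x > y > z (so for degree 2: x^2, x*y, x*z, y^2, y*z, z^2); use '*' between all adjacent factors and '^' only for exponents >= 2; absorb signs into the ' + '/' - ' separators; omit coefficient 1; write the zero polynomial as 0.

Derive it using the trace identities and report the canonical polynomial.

reduce: trace(a^2) = trace(a)*trace(a) - trace(1)  (reduce the a square) = x^2 - 2
reduce: trace(a^2 b) = trace(a)*trace(b a) - trace(b)  (reduce the a square) = x*z - y
reduce: trace(a b^-1 a) = trace(a^2)*trace(b) - trace(a^2 b)  (eliminate b^-1) = x^2*y - x*z - y
so trace(a^3 b) = trace(a)*trace(a b a) - trace(a b)  (reduce the a square) = x^2*z - x*y - z
trace(a^3) = trace(a)*trace(a^2) - trace(a)  (reduce the a square) = x^3 - 3*x
trace(b a^3 b) = trace(b)*trace(a^3 b) - trace(a^3)  (reduce the b square) = x^2*y*z - x^3 - x*y^2 - y*z + 3*x
reduce: trace(b a b a) = trace(b a)*trace(b a) - trace(1)  (split on b) = z^2 - 2
reduce: trace(b a b) = trace(b)*trace(a b) - trace(a)  (reduce the b square) = y*z - x
trace(a b a b a) = trace(a)*trace(b a b a) - trace(b a b)  (reduce the a square) = x*z^2 - y*z - x
trace(b a^3 b a) = trace(a)*trace(a b a b a) - trace(a b a b)  (reduce the a square) = x^2*z^2 - x*y*z - x^2 - z^2 + 2
trace(a^2 b a^-1 b a) = trace(b a^3 b)*trace(a) - trace(b a^3 b a)  (eliminate a^-1) = x^3*y*z - x^4 - x^2*y^2 - x^2*z^2 + 4*x^2 + z^2 - 2
reduce: trace(b^2 a b a) = trace(b)*trace(a b a b) - trace(a b a)  (reduce the b square) = y*z^2 - x*z - y
trace(b^2 a b) = trace(b)*trace(a b^2) - trace(a b)  (reduce the b square) = y^2*z - x*y - z
reduce: trace(b a b a^2 b) = trace(a)*trace(b^2 a b a) - trace(b^2 a b)  (reduce the a square) = x*y*z^2 - x^2*z - y^2*z + z
trace(b a b a b a) = trace(a b)*trace(a b a b) - trace(a^-1 b^-1)  (split on a) = z^3 - 3*z
reduce: trace(b a b a^2 b a) = trace(a)*trace(b a b a b a) - trace(b a b a b)  (reduce the a square) = x*z^3 - y*z^2 - 2*x*z + y
trace(a^2 b a^-1 b a b) = trace(b a b a^2 b)*trace(a) - trace(b a b a^2 b a)  (eliminate a^-1) = x^2*y*z^2 - x^3*z - x*y^2*z - x*z^3 + y*z^2 + 3*x*z - y
reduce: trace(a b a^-1 b a b^-1 a) = trace(a^2 b a^-1 b a)*trace(b) - trace(a^2 b a^-1 b a b)  (eliminate b^-1) = x^3*y^2*z - x^4*y - x^2*y^3 - 2*x^2*y*z^2 + x^3*z + x*y^2*z + x*z^3 + 4*x^2*y - 3*x*z - y
trace(a b a b^2 a) = trace(a)*trace(b a b^2 a) - trace(b a b^2)  (reduce the a square) = x*y*z^2 - x^2*z - y^2*z + z
so trace(a b a b^2 a b) = trace(b)*trace(a b a b a b) - trace(a b a b a)  (reduce the b square) = y*z^3 - x*z^2 - 2*y*z + x
so trace(b a b^-1 a b a b) = trace(a b a b^2 a)*trace(b) - trace(a b a b^2 a b)  (eliminate b^-1) = x*y^2*z^2 - x^2*y*z - y^3*z - y*z^3 + x*z^2 + 3*y*z - x
so trace(a b a b a b a b) = trace(a b a b)*trace(a b a b) - trace(1)  (split on a) = z^4 - 4*z^2 + 2
reduce: trace(b a b^-1 a b a b a) = trace(a b a b a b a)*trace(b) - trace(a b a b a b a b)  (eliminate b^-1) = x*y*z^3 - y^2*z^2 - z^4 - 2*x*y*z + y^2 + 4*z^2 - 2
trace(a b a^-1 b a b^-1 a b) = trace(b a b^-1 a b a b)*trace(a) - trace(b a b^-1 a b a b a)  (eliminate a^-1) = x^2*y^2*z^2 - x^3*y*z - x*y^3*z - 2*x*y*z^3 + x^2*z^2 + y^2*z^2 + z^4 + 5*x*y*z - x^2 - y^2 - 4*z^2 + 2
trace(a b^-1 a b^-1 a b a^-1 b) = trace(a b a^-1 b a b^-1 a)*trace(b) - trace(a b a^-1 b a b^-1 a b)  (eliminate b^-1) = x^3*y^3*z - x^4*y^2 - x^2*y^4 - 3*x^2*y^2*z^2 + 2*x^3*y*z + 2*x*y^3*z + 3*x*y*z^3 + 4*x^2*y^2 - x^2*z^2 - y^2*z^2 - z^4 - 8*x*y*z + x^2 + 4*z^2 - 2
reduce: trace(a^-1 b^-1 a b^-1 a b^-1 a b) = trace(a b^-1 a b^-1 a b a^-1)*trace(b) - trace(a b^-1 a b^-1 a b a^-1 b)  (eliminate b^-1) = -x^3*y^3*z + x^4*y^2 + x^2*y^4 + 3*x^2*y^2*z^2 - 2*x^3*y*z - 2*x*y^3*z - 3*x*y*z^3 - 3*x^2*y^2 + x^2*z^2 + y^2*z^2 + z^4 + 7*x*y*z - x^2 - y^2 - 4*z^2 + 2

-x^3*y^3*z + x^4*y^2 + x^2*y^4 + 3*x^2*y^2*z^2 - 2*x^3*y*z - 2*x*y^3*z - 3*x*y*z^3 - 3*x^2*y^2 + x^2*z^2 + y^2*z^2 + z^4 + 7*x*y*z - x^2 - y^2 - 4*z^2 + 2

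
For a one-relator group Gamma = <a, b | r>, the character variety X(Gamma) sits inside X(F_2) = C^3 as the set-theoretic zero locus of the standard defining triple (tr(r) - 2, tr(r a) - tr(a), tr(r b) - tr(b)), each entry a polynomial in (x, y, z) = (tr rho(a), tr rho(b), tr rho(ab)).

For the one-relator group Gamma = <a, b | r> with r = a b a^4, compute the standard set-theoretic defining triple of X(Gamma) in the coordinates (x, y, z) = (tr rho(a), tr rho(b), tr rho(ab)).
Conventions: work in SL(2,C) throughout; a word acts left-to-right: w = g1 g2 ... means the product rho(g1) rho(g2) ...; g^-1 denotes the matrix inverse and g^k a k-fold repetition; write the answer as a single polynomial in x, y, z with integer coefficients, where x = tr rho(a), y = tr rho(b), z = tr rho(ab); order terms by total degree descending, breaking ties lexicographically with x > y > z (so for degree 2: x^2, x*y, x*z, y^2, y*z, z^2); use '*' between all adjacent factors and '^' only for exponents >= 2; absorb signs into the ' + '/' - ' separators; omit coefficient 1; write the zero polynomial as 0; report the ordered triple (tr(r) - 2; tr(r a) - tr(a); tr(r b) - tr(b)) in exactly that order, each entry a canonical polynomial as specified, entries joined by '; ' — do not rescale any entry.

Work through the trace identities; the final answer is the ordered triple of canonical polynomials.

trace(a b a) = trace(a)*trace(b a) - trace(b) = x*z - y
next, trace(a^2 b a) = trace(a)*trace(a b a) - trace(a b) = x^2*z - x*y - z
next, trace(a^2 b a^2) = trace(a)*trace(a^2 b a) - trace(a^2 b) = x^3*z - x^2*y - 2*x*z + y
trace(a b a^4) = trace(a)*trace(a^2 b a^2) - trace(a^2 b a) = x^4*z - x^3*y - 3*x^2*z + 2*x*y + z
trace(a b a^5) = trace(a)*trace(a b a^4) - trace(a b a^3) = x^5*z - x^4*y - 4*x^3*z + 3*x^2*y + 3*x*z - y
trace(b a b a) = trace(b a)*trace(b a) - trace(1) = z^2 - 2
trace(b a b) = trace(b)*trace(a b) - trace(a) = y*z - x
trace(b a b a^2) = trace(a)*trace(b a b a) - trace(b a b) = x*z^2 - y*z - x
next, trace(a^2 b a b a) = trace(a)*trace(b a b a^2) - trace(b a b a) = x^2*z^2 - x*y*z - x^2 - z^2 + 2
next, trace(a b a^4 b) = trace(a)*trace(a^2 b a b a) - trace(a^2 b a b) = x^3*z^2 - x^2*y*z - x^3 - 2*x*z^2 + y*z + 3*x
assemble the triple (trace(r) - 2; trace(r a) - x; trace(r b) - y)

x^4*z - x^3*y - 3*x^2*z + 2*x*y + z - 2; x^5*z - x^4*y - 4*x^3*z + 3*x^2*y + 3*x*z - x - y; x^3*z^2 - x^2*y*z - x^3 - 2*x*z^2 + y*z + 3*x - y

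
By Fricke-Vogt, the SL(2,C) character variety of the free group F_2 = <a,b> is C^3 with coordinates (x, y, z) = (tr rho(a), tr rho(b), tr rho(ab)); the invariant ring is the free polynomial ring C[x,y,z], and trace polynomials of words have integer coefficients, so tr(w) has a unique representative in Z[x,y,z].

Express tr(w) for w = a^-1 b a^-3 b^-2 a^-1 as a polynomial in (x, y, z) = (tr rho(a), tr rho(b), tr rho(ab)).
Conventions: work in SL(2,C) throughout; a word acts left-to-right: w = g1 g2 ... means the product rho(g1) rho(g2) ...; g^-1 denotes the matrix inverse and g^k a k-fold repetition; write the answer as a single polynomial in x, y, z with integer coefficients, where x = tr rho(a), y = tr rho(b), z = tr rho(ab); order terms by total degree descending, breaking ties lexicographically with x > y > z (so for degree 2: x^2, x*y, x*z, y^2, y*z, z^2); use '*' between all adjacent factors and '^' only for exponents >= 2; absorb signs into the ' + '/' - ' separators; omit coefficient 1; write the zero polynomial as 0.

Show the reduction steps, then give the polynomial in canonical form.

x^4*y^2*z - x^5*y - x^3*y^3 - x^3*y*z^2 + x^4*z - x^2*y^2*z + 4*x^3*y + x*y^3 + x*y*z^2 - 3*x^2*z - 2*x*y + z

tr(a^-1) = tr(a) = x
tr(a^-2) = tr(a^-1) * tr(a) - tr(1)  (eliminate a^-1) = x^2 - 2
tr(b a^-1) = tr(b) * tr(a) - tr(b a)  (eliminate a^-1) = x*y - z
tr(b a b) = tr(b) * tr(a b) - tr(a)  (reduce the b square) = y*z - x
tr(b a b a) = tr(b a) * tr(b a) - tr(1)  (split on b) = z^2 - 2
tr(a^-1 b a b) = tr(b a b) * tr(a) - tr(b a b a)  (eliminate a^-1) = x*y*z - x^2 - z^2 + 2
tr(a b a^-2 b) = tr(a^-1 b a b) * tr(a) - tr(a^-1 b a b a)  (eliminate a^-1) = x^2*y*z - x^3 - x*z^2 - y*z + 3*x
tr(b a^-2 b^-1 a) = tr(a b a^-2) * tr(b) - tr(a b a^-2 b)  (eliminate b^-1) = -x^2*y*z + x^3 + x*y^2 + x*z^2 - 3*x
tr(a^-2 b^-1 a^-1 b) = tr(b a^-2 b^-1) * tr(a) - tr(b a^-2 b^-1 a)  (eliminate a^-1) = x^2*y*z - x*y^2 - x*z^2 + x
tr(b^-1 a^-1 b a) = tr(a^-1 b a) * tr(b) - tr(a^-1 b a b)  (eliminate b^-1) = -x*y*z + x^2 + y^2 + z^2 - 2
tr(a^-1 b^-1 a^-1 b) = tr(b^-1 a^-1 b) * tr(a) - tr(b^-1 a^-1 b a)  (eliminate a^-1) = x*y*z - y^2 - z^2 + 2
tr(b^-1 a^-1 b a^-3) = tr(a^-2 b^-1 a^-1 b) * tr(a) - tr(a^-2 b^-1 a^-1 b a)  (eliminate a^-1) = x^3*y*z - x^2*y^2 - x^2*z^2 - x*y*z + x^2 + y^2 + z^2 - 2
tr(a^-1 b a^-1) = tr(a^-1 b) * tr(a) - tr(a^-1 b a)  (eliminate a^-1) = x^2*y - x*z - y
tr(a^-3 b) = tr(a^-1 b a^-1) * tr(a) - tr(a^-1 b)  (eliminate a^-1) = x^3*y - x^2*z - 2*x*y + z
tr(a^-1 b a^-3) = tr(a^-3 b) * tr(a) - tr(a^-3 b a)  (eliminate a^-1) = x^4*y - x^3*z - 3*x^2*y + 2*x*z + y
tr(a^-1 b a^-3 b^-2) = tr(b^-1 a^-1 b a^-3) * tr(b) - tr(b^-1 a^-1 b a^-3 b)  (eliminate b^-1) = x^3*y^2*z - x^4*y - x^2*y^3 - x^2*y*z^2 + x^3*z - x*y^2*z + 4*x^2*y + y^3 + y*z^2 - 2*x*z - 3*y
tr(a^-1 b^-1 a^-1) = tr(b^-1 a^-1) * tr(a) - tr(b^-1)  (eliminate a^-1) = x*z - y
tr(a^-3 b^-1) = tr(a^-1 b^-1 a^-1) * tr(a) - tr(a^-1 b^-1)  (eliminate a^-1) = x^2*z - x*y - z
tr(a^-1 b a^-3 b^-2 a^-1) = tr(a^-1 b a^-3 b^-2) * tr(a) - tr(a^-1 b a^-3 b^-2 a)  (eliminate a^-1) = x^4*y^2*z - x^5*y - x^3*y^3 - x^3*y*z^2 + x^4*z - x^2*y^2*z + 4*x^3*y + x*y^3 + x*y*z^2 - 3*x^2*z - 2*x*y + z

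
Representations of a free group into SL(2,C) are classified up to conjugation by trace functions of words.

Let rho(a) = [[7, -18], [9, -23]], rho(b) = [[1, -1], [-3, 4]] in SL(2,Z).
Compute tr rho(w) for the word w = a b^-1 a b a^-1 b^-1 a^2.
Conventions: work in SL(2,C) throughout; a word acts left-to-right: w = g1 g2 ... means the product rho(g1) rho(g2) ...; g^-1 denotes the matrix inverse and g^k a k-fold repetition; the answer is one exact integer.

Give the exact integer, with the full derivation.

rho(a) = [[7, -18], [9, -23]]
... * rho(b^-1) = [[4, 1], [3, 1]]  ->  [[-26, -11], [-33, -14]]
... * rho(a) = [[7, -18], [9, -23]]  ->  [[-281, 721], [-357, 916]]
... * rho(b) = [[1, -1], [-3, 4]]  ->  [[-2444, 3165], [-3105, 4021]]
... * rho(a^-1) = [[-23, 18], [-9, 7]]  ->  [[27727, -21837], [35226, -27743]]
... * rho(b^-1) = [[4, 1], [3, 1]]  ->  [[45397, 5890], [57675, 7483]]
... * rho(a) = [[7, -18], [9, -23]]  ->  [[370789, -952616], [471072, -1210259]]
... * rho(a) = [[7, -18], [9, -23]]  ->  [[-5978021, 15235966], [-7594827, 19356661]]
tr = -5978021 + 19356661 = 13378640

13378640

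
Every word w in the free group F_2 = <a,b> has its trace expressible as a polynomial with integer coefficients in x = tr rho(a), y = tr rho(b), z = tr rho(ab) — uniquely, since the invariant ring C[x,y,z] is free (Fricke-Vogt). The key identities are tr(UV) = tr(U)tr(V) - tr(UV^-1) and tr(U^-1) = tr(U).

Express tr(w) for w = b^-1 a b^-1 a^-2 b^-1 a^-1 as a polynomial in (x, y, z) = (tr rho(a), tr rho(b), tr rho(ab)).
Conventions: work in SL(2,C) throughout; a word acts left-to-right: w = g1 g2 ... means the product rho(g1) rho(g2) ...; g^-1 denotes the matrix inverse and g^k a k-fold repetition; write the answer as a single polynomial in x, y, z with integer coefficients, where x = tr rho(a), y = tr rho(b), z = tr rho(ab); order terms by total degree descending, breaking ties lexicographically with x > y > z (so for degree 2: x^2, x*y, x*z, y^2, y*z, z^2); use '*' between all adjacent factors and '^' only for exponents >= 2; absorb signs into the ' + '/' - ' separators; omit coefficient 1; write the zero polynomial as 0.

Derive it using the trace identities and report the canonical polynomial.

tr(b^-1) = tr(b) = y
tr(b^-1 a) = tr(a) tr(b) - tr(a b) = x*y - z
reduce: tr(b^-1 a^-1) = tr(b^-1) tr(a) - tr(b^-1 a) = z
reduce: tr(a^-1 b^-1 a^-1) = tr(b^-1 a^-1) tr(a) - tr(b^-1) = x*z - y
reduce: tr(b a b) = tr(b) tr(a b) - tr(a) = y*z - x
reduce: tr(b a b a) = tr(a b) tr(a b) - tr(1)   [split at repeated a] = z^2 - 2
tr(a b a^-1 b) = tr(b a b) tr(a) - tr(b a b a) = x*y*z - x^2 - z^2 + 2
tr(b a^-1 b^-1 a) = tr(a b a^-1) tr(b) - tr(a b a^-1 b) = -x*y*z + x^2 + y^2 + z^2 - 2
tr(a^-1 b^-1 a^-1 b) = tr(b a^-1 b^-1) tr(a) - tr(b a^-1 b^-1 a) = x*y*z - y^2 - z^2 + 2
so tr(a^-1 b^-1 a^-1 b^-1) = tr(a^-1 b^-1 a^-1) tr(b) - tr(a^-1 b^-1 a^-1 b) = z^2 - 2
reduce: tr(b a b a b) = tr(b) tr(a b a b) - tr(a b a) = y*z^2 - x*z - y
tr(b a b a b a) = tr(b a) tr(b a b a) - tr(b^-1 a^-1)   [split at repeated b] = z^3 - 3*z
reduce: tr(a b a b a^-1 b) = tr(b a b a b) tr(a) - tr(b a b a b a) = x*y*z^2 - x^2*z - z^3 - x*y + 3*z
reduce: tr(b a b a^-1 b^-1 a) = tr(a b a b a^-1) tr(b) - tr(a b a b a^-1 b) = -x*y*z^2 + x^2*z + y^2*z + z^3 - 3*z
reduce: tr(a b a^-1 b^-1 a^-1 b) = tr(b a b a^-1 b^-1) tr(a) - tr(b a b a^-1 b^-1 a) = x*y*z^2 - x^2*z - y^2*z - z^3 + x*y + 3*z
so tr(b^-1 a^-1 b^-1 a b a^-1) = tr(a b a^-1 b^-1 a^-1) tr(b) - tr(a b a^-1 b^-1 a^-1 b) = -x*y*z^2 + x^2*z + y^2*z + z^3 - 3*z
so tr(a^-2 b^-1 a^-1 b^-1 a b) = tr(b^-1 a^-1 b^-1 a b a^-1) tr(a) - tr(b^-1 a^-1 b^-1 a b) = -x^2*y*z^2 + x^3*z + x*y^2*z + x*z^3 - 3*x*z - y
tr(b^-1 a b^-1 a^-2 b^-1 a^-1) = tr(a^-2 b^-1 a^-1 b^-1 a) tr(b) - tr(a^-2 b^-1 a^-1 b^-1 a b) = x^2*y*z^2 - x^3*z - x*y^2*z - x*z^3 + y*z^2 + 3*x*z - y

x^2*y*z^2 - x^3*z - x*y^2*z - x*z^3 + y*z^2 + 3*x*z - y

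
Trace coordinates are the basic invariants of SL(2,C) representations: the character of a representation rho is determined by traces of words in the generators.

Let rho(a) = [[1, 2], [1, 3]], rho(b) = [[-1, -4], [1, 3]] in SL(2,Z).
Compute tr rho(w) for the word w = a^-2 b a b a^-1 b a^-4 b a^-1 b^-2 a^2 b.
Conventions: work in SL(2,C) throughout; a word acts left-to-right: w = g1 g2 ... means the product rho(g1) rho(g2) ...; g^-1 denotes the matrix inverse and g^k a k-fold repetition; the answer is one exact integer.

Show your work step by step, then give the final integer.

-93970

rho(a^-1) = [[3, -2], [-1, 1]]
... * rho(a^-1) = [[3, -2], [-1, 1]]  ->  [[11, -8], [-4, 3]]
... * rho(b) = [[-1, -4], [1, 3]]  ->  [[-19, -68], [7, 25]]
... * rho(a) = [[1, 2], [1, 3]]  ->  [[-87, -242], [32, 89]]
... * rho(b) = [[-1, -4], [1, 3]]  ->  [[-155, -378], [57, 139]]
... * rho(a^-1) = [[3, -2], [-1, 1]]  ->  [[-87, -68], [32, 25]]
... * rho(b) = [[-1, -4], [1, 3]]  ->  [[19, 144], [-7, -53]]
... * rho(a^-1) = [[3, -2], [-1, 1]]  ->  [[-87, 106], [32, -39]]
... * rho(a^-1) = [[3, -2], [-1, 1]]  ->  [[-367, 280], [135, -103]]
... * rho(a^-1) = [[3, -2], [-1, 1]]  ->  [[-1381, 1014], [508, -373]]
... * rho(a^-1) = [[3, -2], [-1, 1]]  ->  [[-5157, 3776], [1897, -1389]]
... * rho(b) = [[-1, -4], [1, 3]]  ->  [[8933, 31956], [-3286, -11755]]
... * rho(a^-1) = [[3, -2], [-1, 1]]  ->  [[-5157, 14090], [1897, -5183]]
... * rho(b^-1) = [[3, 4], [-1, -1]]  ->  [[-29561, -34718], [10874, 12771]]
... * rho(b^-1) = [[3, 4], [-1, -1]]  ->  [[-53965, -83526], [19851, 30725]]
... * rho(a) = [[1, 2], [1, 3]]  ->  [[-137491, -358508], [50576, 131877]]
... * rho(a) = [[1, 2], [1, 3]]  ->  [[-495999, -1350506], [182453, 496783]]
... * rho(b) = [[-1, -4], [1, 3]]  ->  [[-854507, -2067522], [314330, 760537]]
tr = -854507 + 760537 = -93970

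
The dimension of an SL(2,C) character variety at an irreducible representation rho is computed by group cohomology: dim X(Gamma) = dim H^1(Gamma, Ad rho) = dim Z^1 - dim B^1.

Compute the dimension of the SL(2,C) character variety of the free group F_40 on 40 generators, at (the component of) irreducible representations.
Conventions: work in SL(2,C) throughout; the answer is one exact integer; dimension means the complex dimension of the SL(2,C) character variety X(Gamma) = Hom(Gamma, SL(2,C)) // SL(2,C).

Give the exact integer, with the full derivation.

The free group F_40: 40 generators, no relators.
A cocycle picks one sl_2 vector per generator freely, giving dim Z^1 = 3*40 = 120.
At an irreducible rho the centralizer of the image in sl_2 is 0, so the coboundary map sl_2 -> Z^1 is injective: dim B^1 = 3.
Therefore dim X = 120 - 3 = 117.

117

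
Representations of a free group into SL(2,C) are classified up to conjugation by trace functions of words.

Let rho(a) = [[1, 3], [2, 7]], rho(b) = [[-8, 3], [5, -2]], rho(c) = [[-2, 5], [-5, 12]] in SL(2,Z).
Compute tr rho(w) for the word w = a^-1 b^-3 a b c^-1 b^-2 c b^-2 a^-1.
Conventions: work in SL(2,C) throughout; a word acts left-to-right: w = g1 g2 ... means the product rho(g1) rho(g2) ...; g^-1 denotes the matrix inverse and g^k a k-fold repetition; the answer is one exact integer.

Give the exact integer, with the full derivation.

-611078546

rho(a^-1) = [[7, -3], [-2, 1]]
... * rho(b^-1) = [[-2, -3], [-5, -8]]  ->  [[1, 3], [-1, -2]]
... * rho(b^-1) = [[-2, -3], [-5, -8]]  ->  [[-17, -27], [12, 19]]
... * rho(b^-1) = [[-2, -3], [-5, -8]]  ->  [[169, 267], [-119, -188]]
... * rho(a) = [[1, 3], [2, 7]]  ->  [[703, 2376], [-495, -1673]]
... * rho(b) = [[-8, 3], [5, -2]]  ->  [[6256, -2643], [-4405, 1861]]
... * rho(c^-1) = [[12, -5], [5, -2]]  ->  [[61857, -25994], [-43555, 18303]]
... * rho(b^-1) = [[-2, -3], [-5, -8]]  ->  [[6256, 22381], [-4405, -15759]]
... * rho(b^-1) = [[-2, -3], [-5, -8]]  ->  [[-124417, -197816], [87605, 139287]]
... * rho(c) = [[-2, 5], [-5, 12]]  ->  [[1237914, -2995877], [-871645, 2109469]]
... * rho(b^-1) = [[-2, -3], [-5, -8]]  ->  [[12503557, 20253274], [-8804055, -14260817]]
... * rho(b^-1) = [[-2, -3], [-5, -8]]  ->  [[-126273484, -199536863], [88912195, 140498701]]
... * rho(a^-1) = [[7, -3], [-2, 1]]  ->  [[-484840662, 179283589], [341387963, -126237884]]
tr = -484840662 + -126237884 = -611078546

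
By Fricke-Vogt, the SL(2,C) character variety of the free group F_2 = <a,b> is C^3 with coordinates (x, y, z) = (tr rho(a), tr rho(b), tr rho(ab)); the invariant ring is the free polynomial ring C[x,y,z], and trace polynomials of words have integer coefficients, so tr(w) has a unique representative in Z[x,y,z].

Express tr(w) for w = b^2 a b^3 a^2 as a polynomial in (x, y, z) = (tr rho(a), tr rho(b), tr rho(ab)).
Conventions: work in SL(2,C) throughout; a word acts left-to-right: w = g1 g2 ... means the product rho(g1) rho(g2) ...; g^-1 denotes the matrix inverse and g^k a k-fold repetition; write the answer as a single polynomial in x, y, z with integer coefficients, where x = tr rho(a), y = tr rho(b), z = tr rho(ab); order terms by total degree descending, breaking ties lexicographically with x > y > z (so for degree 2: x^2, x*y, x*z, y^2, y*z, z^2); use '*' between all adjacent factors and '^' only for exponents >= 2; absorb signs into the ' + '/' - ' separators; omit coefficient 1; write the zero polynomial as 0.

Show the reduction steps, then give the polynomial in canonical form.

x*y^3*z^2 - 2*x^2*y^2*z - y^4*z + x^3*y + x*y^3 - x*y*z^2 + x^2*z + 3*y^2*z - 3*x*y - z

tr(b a b a) = tr(b a) * tr(b a) - tr(1) = z^2 - 2
tr(b a b) = tr(b) * tr(a b) - tr(a) = y*z - x
tr(a^2 b a b) = tr(a) * tr(b a b a) - tr(b a b) = x*z^2 - y*z - x
tr(a b a) = tr(a) * tr(b a) - tr(b) = x*z - y
use: tr(a^2 b a) = tr(a) * tr(a b a) - tr(a b) = x^2*z - x*y - z
use: tr(b a^2 b a b) = tr(b) * tr(a^2 b a b) - tr(a^2 b a) = x*y*z^2 - x^2*z - y^2*z + z
use: tr(a b^3 a^2 b) = tr(b) * tr(b a^2 b a b) - tr(b a^2 b a) = x*y^2*z^2 - x^2*y*z - y^3*z - x*z^2 + 2*y*z + x
tr(a^2) = tr(a) * tr(a) - tr(1) = x^2 - 2
tr(a b^2 a) = tr(b) * tr(a^2 b) - tr(a^2) = x*y*z - x^2 - y^2 + 2
apply: tr(b a^3 b) = tr(a) * tr(a b^2 a) - tr(a b^2) = x^2*y*z - x^3 - x*y^2 - y*z + 3*x
use: tr(a b^3 a^2) = tr(b) * tr(b a^3 b) - tr(b a^3) = x^2*y^2*z - x^3*y - x*y^3 - x^2*z - y^2*z + 4*x*y + z
tr(b^2 a b^3 a^2) = tr(b) * tr(a b^3 a^2 b) - tr(a b^3 a^2) = x*y^3*z^2 - 2*x^2*y^2*z - y^4*z + x^3*y + x*y^3 - x*y*z^2 + x^2*z + 3*y^2*z - 3*x*y - z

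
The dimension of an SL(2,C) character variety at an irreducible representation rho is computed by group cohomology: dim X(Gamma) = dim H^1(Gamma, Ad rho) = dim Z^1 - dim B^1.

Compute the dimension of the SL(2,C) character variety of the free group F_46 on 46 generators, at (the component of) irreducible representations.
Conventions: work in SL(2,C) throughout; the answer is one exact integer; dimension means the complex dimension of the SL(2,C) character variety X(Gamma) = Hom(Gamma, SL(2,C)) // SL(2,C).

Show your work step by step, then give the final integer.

135

Here Gamma is free of rank 46 — no relator constrains a cocycle.
A cocycle picks one sl_2 vector per generator freely, giving dim Z^1 = 3*46 = 138.
Irreducibility makes the coboundary map sl_2 -> Z^1 injective (trivial centralizer), so dim B^1 = 3.
dim X = dim H^1 = dim Z^1 - dim B^1 = 138 - 3 = 135.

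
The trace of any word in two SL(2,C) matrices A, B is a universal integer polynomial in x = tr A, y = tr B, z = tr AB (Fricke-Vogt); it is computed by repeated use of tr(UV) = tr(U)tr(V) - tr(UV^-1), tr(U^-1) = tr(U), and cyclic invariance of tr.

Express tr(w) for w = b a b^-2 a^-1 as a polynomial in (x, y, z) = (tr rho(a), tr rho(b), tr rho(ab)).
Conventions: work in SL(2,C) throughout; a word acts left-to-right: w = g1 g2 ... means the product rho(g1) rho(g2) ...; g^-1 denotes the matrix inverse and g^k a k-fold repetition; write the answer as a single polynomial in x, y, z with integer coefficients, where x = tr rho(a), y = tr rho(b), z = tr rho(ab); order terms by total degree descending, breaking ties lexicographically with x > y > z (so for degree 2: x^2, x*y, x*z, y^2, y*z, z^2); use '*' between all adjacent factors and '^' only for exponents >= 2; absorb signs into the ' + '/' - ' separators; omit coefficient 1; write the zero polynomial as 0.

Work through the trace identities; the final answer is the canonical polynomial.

trace(b a b) = trace(b) trace(a b) - trace(a) = y*z - x
trace(b a b a) = trace(a b) trace(a b) - trace(1) = z^2 - 2
and trace(a^-1 b a b) = trace(b a b) trace(a) - trace(b a b a) = x*y*z - x^2 - z^2 + 2
and trace(a^-1 b a b^-1) = trace(a^-1 b a) trace(b) - trace(a^-1 b a b) = -x*y*z + x^2 + y^2 + z^2 - 2
and trace(b a b^-2 a^-1) = trace(a^-1 b a b^-1) trace(b) - trace(a^-1 b a) = -x*y^2*z + x^2*y + y^3 + y*z^2 - 3*y

-x*y^2*z + x^2*y + y^3 + y*z^2 - 3*y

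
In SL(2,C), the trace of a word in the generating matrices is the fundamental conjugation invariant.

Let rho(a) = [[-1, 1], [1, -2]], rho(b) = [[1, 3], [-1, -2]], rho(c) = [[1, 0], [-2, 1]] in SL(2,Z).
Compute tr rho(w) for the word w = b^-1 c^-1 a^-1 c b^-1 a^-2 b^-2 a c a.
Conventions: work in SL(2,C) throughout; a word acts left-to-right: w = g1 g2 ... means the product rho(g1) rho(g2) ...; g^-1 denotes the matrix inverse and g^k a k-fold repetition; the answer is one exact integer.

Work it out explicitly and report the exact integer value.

rho(b^-1) = [[-2, -3], [1, 1]]
... * rho(c^-1) = [[1, 0], [2, 1]]  ->  [[-8, -3], [3, 1]]
... * rho(a^-1) = [[-2, -1], [-1, -1]]  ->  [[19, 11], [-7, -4]]
... * rho(c) = [[1, 0], [-2, 1]]  ->  [[-3, 11], [1, -4]]
... * rho(b^-1) = [[-2, -3], [1, 1]]  ->  [[17, 20], [-6, -7]]
... * rho(a^-1) = [[-2, -1], [-1, -1]]  ->  [[-54, -37], [19, 13]]
... * rho(a^-1) = [[-2, -1], [-1, -1]]  ->  [[145, 91], [-51, -32]]
... * rho(b^-1) = [[-2, -3], [1, 1]]  ->  [[-199, -344], [70, 121]]
... * rho(b^-1) = [[-2, -3], [1, 1]]  ->  [[54, 253], [-19, -89]]
... * rho(a) = [[-1, 1], [1, -2]]  ->  [[199, -452], [-70, 159]]
... * rho(c) = [[1, 0], [-2, 1]]  ->  [[1103, -452], [-388, 159]]
... * rho(a) = [[-1, 1], [1, -2]]  ->  [[-1555, 2007], [547, -706]]
tr = -1555 + -706 = -2261

-2261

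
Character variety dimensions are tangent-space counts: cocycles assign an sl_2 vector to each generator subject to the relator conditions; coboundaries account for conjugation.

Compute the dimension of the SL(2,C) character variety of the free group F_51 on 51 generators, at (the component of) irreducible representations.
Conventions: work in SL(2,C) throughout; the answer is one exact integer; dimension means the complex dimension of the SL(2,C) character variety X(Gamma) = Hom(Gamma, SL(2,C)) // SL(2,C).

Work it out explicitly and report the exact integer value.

150

The free group F_51: 51 generators, no relators.
So Z^1 = (sl_2)^51 in full: dim Z^1 = 153.
At an irreducible rho the centralizer of the image in sl_2 is 0, so the coboundary map sl_2 -> Z^1 is injective: dim B^1 = 3.
Therefore dim X = 153 - 3 = 150.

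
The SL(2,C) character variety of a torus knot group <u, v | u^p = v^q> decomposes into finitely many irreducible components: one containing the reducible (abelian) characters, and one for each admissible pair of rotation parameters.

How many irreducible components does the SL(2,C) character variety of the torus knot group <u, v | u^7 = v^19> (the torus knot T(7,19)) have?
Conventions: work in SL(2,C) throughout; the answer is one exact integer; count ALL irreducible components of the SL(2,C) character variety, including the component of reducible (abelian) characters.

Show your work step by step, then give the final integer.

55

Gamma = < u, v | u^7 = v^19 > (torus knot T(7,19)); the central element u^7 = v^19 acts as +I or -I in any irreducible SL(2,C) representation.
On an irreducible component, tr(u) is locked at 2*cos(pi*alpha/7) for some alpha in 1..6, and tr(v) at 2*cos(pi*beta/19) for some beta in 1..18.
Consistency of u^7 = (-1)^alpha I with v^19 = (-1)^beta I forces alpha = beta (mod 2).
Enumerate parity-matched pairs: 3*9 odd-odd plus 3*9 even-even gives 54.
Total: 54 irreducible-character components + 1 reducible (abelian) component = 55.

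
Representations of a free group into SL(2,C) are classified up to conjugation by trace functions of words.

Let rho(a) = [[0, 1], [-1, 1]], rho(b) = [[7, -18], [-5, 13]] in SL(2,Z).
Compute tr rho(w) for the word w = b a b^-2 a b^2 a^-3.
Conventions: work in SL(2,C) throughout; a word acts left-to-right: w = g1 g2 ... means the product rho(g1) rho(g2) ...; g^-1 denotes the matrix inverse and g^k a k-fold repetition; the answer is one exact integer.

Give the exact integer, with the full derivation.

rho(b) = [[7, -18], [-5, 13]]
... * rho(a) = [[0, 1], [-1, 1]]  ->  [[18, -11], [-13, 8]]
... * rho(b^-1) = [[13, 18], [5, 7]]  ->  [[179, 247], [-129, -178]]
... * rho(b^-1) = [[13, 18], [5, 7]]  ->  [[3562, 4951], [-2567, -3568]]
... * rho(a) = [[0, 1], [-1, 1]]  ->  [[-4951, 8513], [3568, -6135]]
... * rho(b) = [[7, -18], [-5, 13]]  ->  [[-77222, 199787], [55651, -143979]]
... * rho(b) = [[7, -18], [-5, 13]]  ->  [[-1539489, 3987227], [1109452, -2873445]]
... * rho(a^-1) = [[1, -1], [1, 0]]  ->  [[2447738, 1539489], [-1763993, -1109452]]
... * rho(a^-1) = [[1, -1], [1, 0]]  ->  [[3987227, -2447738], [-2873445, 1763993]]
... * rho(a^-1) = [[1, -1], [1, 0]]  ->  [[1539489, -3987227], [-1109452, 2873445]]
tr = 1539489 + 2873445 = 4412934

4412934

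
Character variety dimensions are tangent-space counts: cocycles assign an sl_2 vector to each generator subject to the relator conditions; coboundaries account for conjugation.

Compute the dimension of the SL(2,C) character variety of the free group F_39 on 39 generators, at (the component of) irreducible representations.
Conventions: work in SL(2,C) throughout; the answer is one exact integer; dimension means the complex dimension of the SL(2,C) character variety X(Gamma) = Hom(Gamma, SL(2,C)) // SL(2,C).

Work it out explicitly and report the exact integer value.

114

The free group F_39: 39 generators, no relators.
A cocycle picks one sl_2 vector per generator freely, giving dim Z^1 = 3*39 = 117.
dim B^1 = 3: the coboundary map is injective because an irreducible image has centralizer 0 in sl_2.
dim H^1 = 117 - 3 = 114, which is dim X.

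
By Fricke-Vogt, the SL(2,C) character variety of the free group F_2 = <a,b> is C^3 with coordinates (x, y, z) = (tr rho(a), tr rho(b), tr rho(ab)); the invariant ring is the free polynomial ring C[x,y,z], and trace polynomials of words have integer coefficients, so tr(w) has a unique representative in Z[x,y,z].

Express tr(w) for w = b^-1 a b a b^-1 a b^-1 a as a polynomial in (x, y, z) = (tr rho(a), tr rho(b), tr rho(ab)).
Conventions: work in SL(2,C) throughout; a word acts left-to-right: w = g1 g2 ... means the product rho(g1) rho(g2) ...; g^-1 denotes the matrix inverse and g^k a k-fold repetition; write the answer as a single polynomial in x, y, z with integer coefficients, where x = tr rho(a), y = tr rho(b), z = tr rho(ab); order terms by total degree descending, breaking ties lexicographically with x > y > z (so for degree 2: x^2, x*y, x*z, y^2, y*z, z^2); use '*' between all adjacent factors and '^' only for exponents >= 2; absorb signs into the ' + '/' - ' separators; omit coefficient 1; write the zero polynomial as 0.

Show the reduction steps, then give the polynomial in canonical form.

x^3*y^3*z - x^2*y^4 - 3*x^2*y^2*z^2 + 2*x*y^3*z + 3*x*y*z^3 + 2*x^2*y^2 - y^2*z^2 - z^4 - 6*x*y*z + y^2 + 4*z^2 - 2

use: trace(b a^2) = trace(a)*trace(b a) - trace(b)  (reduce the a square) = x*z - y
use: trace(a b a^2) = trace(a)*trace(b a^2) - trace(b a)  (reduce the a square) = x^2*z - x*y - z
apply: trace(a^3 b a) = trace(a)*trace(a b a^2) - trace(a b a)  (reduce the a square) = x^3*z - x^2*y - 2*x*z + y
trace(b a b a) = trace(a b)*trace(a b) - trace(1)  (split on a) = z^2 - 2
use: trace(b a b) = trace(b)*trace(a b) - trace(a)  (reduce the b square) = y*z - x
trace(a b a b a) = trace(a)*trace(b a b a) - trace(b a b)  (reduce the a square) = x*z^2 - y*z - x
apply: trace(a^3 b a b) = trace(a)*trace(a b a b a) - trace(a b a b)  (reduce the a square) = x^2*z^2 - x*y*z - x^2 - z^2 + 2
use: trace(a^2 b a b^-1 a) = trace(a^3 b a)*trace(b) - trace(a^3 b a b)  (eliminate b^-1) = x^3*y*z - x^2*y^2 - x^2*z^2 - x*y*z + x^2 + y^2 + z^2 - 2
trace(b^2) = trace(b)*trace(b) - trace(1)  (reduce the b square) = y^2 - 2
use: trace(b a^2 b) = trace(a)*trace(b^2 a) - trace(b^2)  (reduce the a square) = x*y*z - x^2 - y^2 + 2
use: trace(a b a^2 b a) = trace(a)*trace(b a^2 b a) - trace(b a^2 b)  (reduce the a square) = x^2*z^2 - 2*x*y*z + y^2 - 2
apply: trace(b a b a b a) = trace(a b)*trace(a b a b) - trace(a^-1 b^-1)  (split on a) = z^3 - 3*z
apply: trace(b a b a b) = trace(b)*trace(a b a b) - trace(a b a)  (reduce the b square) = y*z^2 - x*z - y
trace(a b a^2 b a b) = trace(a)*trace(b a b a b a) - trace(b a b a b)  (reduce the a square) = x*z^3 - y*z^2 - 2*x*z + y
apply: trace(a^2 b a b^-1 a b) = trace(a b a^2 b a)*trace(b) - trace(a b a^2 b a b)  (eliminate b^-1) = x^2*y*z^2 - 2*x*y^2*z - x*z^3 + y^3 + y*z^2 + 2*x*z - 3*y
trace(a b a b^-1 a b^-1 a) = trace(a^2 b a b^-1 a)*trace(b) - trace(a^2 b a b^-1 a b)  (eliminate b^-1) = x^3*y^2*z - x^2*y^3 - 2*x^2*y*z^2 + x*y^2*z + x*z^3 + x^2*y - 2*x*z + y
trace(a b a b a b^-1 a) = trace(a^2 b a b a)*trace(b) - trace(a^2 b a b a b)  (eliminate b^-1) = x^2*y*z^2 - x*y^2*z - x*z^3 - x^2*y + 2*x*z + y
apply: trace(a b a b a b a b) = trace(b a b a)*trace(b a b a) - trace(1)  (split on b) = z^4 - 4*z^2 + 2
trace(a b a b a b^-1 a b) = trace(a b a b a b a)*trace(b) - trace(a b a b a b a b)  (eliminate b^-1) = x*y*z^3 - y^2*z^2 - z^4 - 2*x*y*z + y^2 + 4*z^2 - 2
use: trace(a b a b^-1 a b^-1 a b) = trace(a b a b a b^-1 a)*trace(b) - trace(a b a b a b^-1 a b)  (eliminate b^-1) = x^2*y^2*z^2 - x*y^3*z - 2*x*y*z^3 - x^2*y^2 + y^2*z^2 + z^4 + 4*x*y*z - 4*z^2 + 2
use: trace(b^-1 a b a b^-1 a b^-1 a) = trace(a b a b^-1 a b^-1 a)*trace(b) - trace(a b a b^-1 a b^-1 a b)  (eliminate b^-1) = x^3*y^3*z - x^2*y^4 - 3*x^2*y^2*z^2 + 2*x*y^3*z + 3*x*y*z^3 + 2*x^2*y^2 - y^2*z^2 - z^4 - 6*x*y*z + y^2 + 4*z^2 - 2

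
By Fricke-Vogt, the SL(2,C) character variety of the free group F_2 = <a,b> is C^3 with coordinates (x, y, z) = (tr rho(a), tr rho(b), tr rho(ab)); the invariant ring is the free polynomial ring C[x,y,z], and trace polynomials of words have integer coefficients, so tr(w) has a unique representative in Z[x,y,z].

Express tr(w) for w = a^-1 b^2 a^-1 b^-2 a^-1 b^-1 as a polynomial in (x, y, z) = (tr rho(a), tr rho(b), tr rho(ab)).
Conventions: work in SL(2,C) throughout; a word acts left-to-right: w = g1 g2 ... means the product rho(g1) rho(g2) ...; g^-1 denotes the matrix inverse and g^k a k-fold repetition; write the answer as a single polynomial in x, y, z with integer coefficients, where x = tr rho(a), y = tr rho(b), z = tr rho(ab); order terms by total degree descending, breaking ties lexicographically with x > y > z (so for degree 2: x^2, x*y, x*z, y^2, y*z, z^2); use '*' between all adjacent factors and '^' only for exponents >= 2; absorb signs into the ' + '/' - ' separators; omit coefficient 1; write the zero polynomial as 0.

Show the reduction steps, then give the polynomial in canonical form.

x*y^3*z^2 - x^2*y^2*z - y^4*z - y^2*z^3 + x^2*z + 4*y^2*z - x*y - z

tr(b^-1) = tr(b) = y
tr(b^-1 a) = tr(a) tr(b) - tr(a b) = x*y - z
next, tr(b^-1 a^-1) = tr(b^-1) tr(a) - tr(b^-1 a) = z
tr(a^-1 b^-1 a^-1) = tr(b^-1 a^-1) tr(a) - tr(b^-1) = x*z - y
tr(a b^2) = tr(b) tr(a b) - tr(a) = y*z - x
tr(b^2 a b) = tr(b) tr(a b^2) - tr(a b) = y^2*z - x*y - z
tr(a b a b) = tr(a b) tr(a b) - tr(1)   [split at repeated a] = z^2 - 2
tr(b^2 a b a) = tr(b) tr(a b a b) - tr(a b a) = y*z^2 - x*z - y
next, tr(a^-1 b^2 a b) = tr(b^2 a b) tr(a) - tr(b^2 a b a) = x*y^2*z - x^2*y - y*z^2 + y
and tr(a^-1 b^2 a b a^-1) = tr(a^-1 b^2 a b) tr(a) - tr(a^-1 b^2 a b a) = x^2*y^2*z - x^3*y - x*y*z^2 - y^2*z + 2*x*y + z
next, tr(b^3 a b) = tr(b) tr(b a b^2) - tr(b a b) = y^3*z - x*y^2 - 2*y*z + x
and tr(b^3 a b a) = tr(b) tr(b a b a b) - tr(b a b a) = y^2*z^2 - x*y*z - y^2 - z^2 + 2
tr(b^2 a b a^-1 b) = tr(b^3 a b) tr(a) - tr(b^3 a b a) = x*y^3*z - x^2*y^2 - y^2*z^2 - x*y*z + x^2 + y^2 + z^2 - 2
tr(a^2) = tr(a) tr(a) - tr(1) = x^2 - 2
and tr(a b^2 a) = tr(b) tr(a^2 b) - tr(a^2) = x*y*z - x^2 - y^2 + 2
tr(b a b^2 a b) = tr(b) tr(a b^2 a b) - tr(a b^2 a) = y^2*z^2 - 2*x*y*z + x^2 - 2
next, tr(a b a b a b) = tr(a b a b) tr(a b) - tr(b a)   [split at repeated a] = z^3 - 3*z
and tr(a b a b a) = tr(a) tr(b a b a) - tr(b a b) = x*z^2 - y*z - x
next, tr(b a b^2 a b a) = tr(b) tr(a b a b a b) - tr(a b a b a) = y*z^3 - x*z^2 - 2*y*z + x
tr(b^2 a b a^-1 b a) = tr(b a b^2 a b) tr(a) - tr(b a b^2 a b a) = x*y^2*z^2 - 2*x^2*y*z - y*z^3 + x^3 + x*z^2 + 2*y*z - 3*x
tr(a^-1 b^2 a b a^-1 b) = tr(b^2 a b a^-1 b) tr(a) - tr(b^2 a b a^-1 b a) = x^2*y^3*z - x^3*y^2 - 2*x*y^2*z^2 + x^2*y*z + y*z^3 + x*y^2 - 2*y*z + x
and tr(a^-1 b^-1 a^-1 b^2 a b) = tr(a^-1 b^2 a b a^-1) tr(b) - tr(a^-1 b^2 a b a^-1 b) = x*y^2*z^2 - x^2*y*z - y^3*z - y*z^3 + x*y^2 + 3*y*z - x
tr(a^-1 b^-1 a^-1 b^2 a b^-1) = tr(a^-1 b^-1 a^-1 b^2 a) tr(b) - tr(a^-1 b^-1 a^-1 b^2 a b) = -x*y^2*z^2 + x^2*y*z + y^3*z + y*z^3 - 4*y*z + x
and tr(b^-2 a^-1 b^-1 a^-1 b^2 a) = tr(a^-1 b^-1 a^-1 b^2 a b^-1) tr(b) - tr(a^-1 b^-1 a^-1 b^2 a) = -x*y^3*z^2 + x^2*y^2*z + y^4*z + y^2*z^3 - 4*y^2*z + z
next, tr(a^-1 b^2 a^-1 b^-2 a^-1 b^-1) = tr(b^-2 a^-1 b^-1 a^-1 b^2) tr(a) - tr(b^-2 a^-1 b^-1 a^-1 b^2 a) = x*y^3*z^2 - x^2*y^2*z - y^4*z - y^2*z^3 + x^2*z + 4*y^2*z - x*y - z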